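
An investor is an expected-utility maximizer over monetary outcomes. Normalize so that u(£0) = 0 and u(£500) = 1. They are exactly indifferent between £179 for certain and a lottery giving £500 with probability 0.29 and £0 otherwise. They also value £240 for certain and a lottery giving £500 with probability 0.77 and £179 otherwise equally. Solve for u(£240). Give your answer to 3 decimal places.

From the first indifference, u(£179) = 0.29·u(£500) + 0.71·u(£0) = 0.29·1 + 0.71·0 = 0.29.
Chaining: u(£240) = 0.77·1.00 + 0.23·0.29 = 0.8367.

0.837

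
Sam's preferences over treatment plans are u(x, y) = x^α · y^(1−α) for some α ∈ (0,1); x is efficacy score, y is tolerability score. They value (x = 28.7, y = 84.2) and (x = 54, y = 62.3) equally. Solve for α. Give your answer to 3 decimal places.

α ≈ 0.323

The Cobb–Douglas utilities coincide, so 28.7^α·84.2^(1−α) = 54^α·62.3^(1−α).
Taking logs: α·ln 28.7 + (1−α)·ln 84.2 = α·ln 54 + (1−α)·ln 62.3, i.e. α·-0.632087 = (1−α)·-0.301233.
Thus α·(-0.933320) = -0.301233, so α = -0.301233/-0.933320 ≈ 0.323.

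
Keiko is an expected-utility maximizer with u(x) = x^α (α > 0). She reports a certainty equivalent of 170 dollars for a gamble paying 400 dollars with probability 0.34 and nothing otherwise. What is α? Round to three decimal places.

α ≈ 1.261

Since u(0) = 0, the lottery's EU is 0.34·400^α.
Indifference: 170^α = 0.34·400^α, so (170/400)^α = 0.34.
Take logs: α = ln 0.34 / ln(170/400) ≈ 1.26078.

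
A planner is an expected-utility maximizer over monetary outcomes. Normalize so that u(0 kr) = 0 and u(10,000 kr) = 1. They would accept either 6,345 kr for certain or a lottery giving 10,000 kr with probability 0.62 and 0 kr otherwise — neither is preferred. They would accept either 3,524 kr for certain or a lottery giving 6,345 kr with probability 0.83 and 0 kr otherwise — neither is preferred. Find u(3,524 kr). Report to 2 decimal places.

First, u(6,345 kr) = 0.62·u(10,000 kr) + 0.38·u(0 kr) = 0.62.
Then u(3,524 kr) = 0.83·u(6,345 kr) + 0.17·u(0 kr) = 0.83·0.62 + 0.17·0.00 = 0.5146.

0.51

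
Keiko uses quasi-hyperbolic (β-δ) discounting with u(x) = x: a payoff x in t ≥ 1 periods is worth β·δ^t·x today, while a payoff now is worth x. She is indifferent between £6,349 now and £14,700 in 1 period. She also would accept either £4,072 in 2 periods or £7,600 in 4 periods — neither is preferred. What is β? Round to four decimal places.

β ≈ 0.5901

From the later pair, β·δ^2·4072 = β·δ^4·7600; dividing through, δ^2 = 4072/7600 = 0.53579, so δ = 0.73198.
Now use the now-vs-future pair: 6349 = β·δ·14700 gives β = 6349/(0.73198·14700) ≈ 0.5901.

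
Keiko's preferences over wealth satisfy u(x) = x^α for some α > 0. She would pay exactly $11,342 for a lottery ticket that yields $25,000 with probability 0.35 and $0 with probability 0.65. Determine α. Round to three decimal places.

α ≈ 1.328

Since u(0) = 0, the lottery's EU is 0.35·25000^α.
Setting u(11342) equal to that: 11342^α = 0.35·25000^α ⇒ (11342/25000)^α = 0.35.
Taking logs: α·ln(11342/25000) = ln(0.35), so α = -1.049822 / -0.790363 ≈ 1.328.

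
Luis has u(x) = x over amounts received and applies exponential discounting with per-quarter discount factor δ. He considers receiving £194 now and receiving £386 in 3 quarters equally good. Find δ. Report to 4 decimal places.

Equating discounted utilities: u(194) = δ^3·u(386) ⇒ δ^3 = u(194)/u(386).
With u(x) = x: δ^3 = 194/386 = 0.50259.
So δ = 0.50259^(1/3) ≈ 0.7951.

δ ≈ 0.7951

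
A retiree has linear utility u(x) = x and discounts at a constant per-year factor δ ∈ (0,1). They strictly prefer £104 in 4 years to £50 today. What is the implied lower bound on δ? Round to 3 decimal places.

Comparing present values: 50 < δ^4·104.
So δ^4 > 50/104 = 0.48077; taking the 4th root of both positive sides preserves the inequality.
δ > (50/104)^(1/4) ≈ 0.833.

δ > 0.833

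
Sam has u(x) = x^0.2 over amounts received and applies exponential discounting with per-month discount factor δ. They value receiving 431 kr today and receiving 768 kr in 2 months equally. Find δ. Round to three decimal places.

δ ≈ 0.944

Equating discounted utilities: u(431) = δ^2·u(768) ⇒ δ^2 = u(431)/u(768).
Since u(x) = x^0.2, δ^2 = (431/768)^0.2 = 0.56120^0.2 = 0.89089.
So δ = 0.89089^(1/2) ≈ 0.944.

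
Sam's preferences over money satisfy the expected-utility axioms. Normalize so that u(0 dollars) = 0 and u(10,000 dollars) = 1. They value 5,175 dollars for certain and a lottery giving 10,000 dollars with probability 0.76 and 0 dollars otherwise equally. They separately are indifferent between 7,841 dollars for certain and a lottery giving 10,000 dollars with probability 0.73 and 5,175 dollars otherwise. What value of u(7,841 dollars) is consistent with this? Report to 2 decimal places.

From the first indifference, u(5,175 dollars) = 0.76·u(10,000 dollars) + 0.24·u(0 dollars) = 0.76·1 + 0.24·0 = 0.76.
Then u(7,841 dollars) = 0.73·u(10,000 dollars) + 0.27·u(5,175 dollars) = 0.73·1.00 + 0.27·0.76 = 0.9352.

0.94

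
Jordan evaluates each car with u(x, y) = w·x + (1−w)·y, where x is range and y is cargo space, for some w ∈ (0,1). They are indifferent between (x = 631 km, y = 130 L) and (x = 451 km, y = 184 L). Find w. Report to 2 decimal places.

u(631,130) = u(451,184) means w·631 + (1−w)·130 = w·451 + (1−w)·184.
Collecting terms: w·180 = (1−w)·54.
The marginal rate of substitution is 54/180, so w = 54/(180+54) = 0.23.

w = 0.23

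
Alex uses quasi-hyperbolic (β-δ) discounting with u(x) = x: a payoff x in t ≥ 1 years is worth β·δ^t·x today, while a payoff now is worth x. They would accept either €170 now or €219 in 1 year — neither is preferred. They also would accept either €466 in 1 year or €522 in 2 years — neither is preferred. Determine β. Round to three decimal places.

β ≈ 0.870

From the later pair, β·δ^1·466 = β·δ^2·522; dividing through, δ = 466/522 = 0.89272.
Substituting δ into 170 = β·δ·219: β = 170/(195.506) ≈ 0.870.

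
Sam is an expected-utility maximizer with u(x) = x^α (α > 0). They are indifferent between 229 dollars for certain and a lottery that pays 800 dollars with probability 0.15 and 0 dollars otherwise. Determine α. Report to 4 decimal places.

α ≈ 1.5166

The lottery's expected utility is 0.15·u(800) + 0.85·u(0) = 0.15·800^α (since u(0) = 0 for α > 0).
Indifference: 229^α = 0.15·800^α, so (229/800)^α = 0.15.
Taking logs: α·ln(229/800) = ln(0.15), so α = -1.8971200 / -1.2508897 ≈ 1.5166.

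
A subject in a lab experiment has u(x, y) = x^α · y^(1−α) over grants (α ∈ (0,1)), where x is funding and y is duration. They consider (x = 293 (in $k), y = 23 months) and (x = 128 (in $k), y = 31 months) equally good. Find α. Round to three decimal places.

α ≈ 0.265

Set the two utilities equal: 293^α·23^(1−α) = 128^α·31^(1−α).
(293/128)^α = (31/23)^(1−α); take logs: α·ln(293/128) = (1−α)·ln(31/23), i.e. α·0.828142 = (1−α)·0.298493.
Thus α·(1.126635) = 0.298493, so α = 0.298493/1.126635 ≈ 0.265.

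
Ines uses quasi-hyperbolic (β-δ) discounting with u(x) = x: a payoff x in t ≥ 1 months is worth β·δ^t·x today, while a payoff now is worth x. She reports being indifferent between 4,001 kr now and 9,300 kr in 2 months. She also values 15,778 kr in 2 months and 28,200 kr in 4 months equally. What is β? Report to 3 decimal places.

From the later pair, β·δ^2·15778 = β·δ^4·28200; dividing through, δ^2 = 15778/28200 = 0.55950, so δ = 0.74800.
Now use the now-vs-future pair: 4001 = β·δ^2·9300 gives β = 4001/(0.55950·9300) ≈ 0.769.

β ≈ 0.769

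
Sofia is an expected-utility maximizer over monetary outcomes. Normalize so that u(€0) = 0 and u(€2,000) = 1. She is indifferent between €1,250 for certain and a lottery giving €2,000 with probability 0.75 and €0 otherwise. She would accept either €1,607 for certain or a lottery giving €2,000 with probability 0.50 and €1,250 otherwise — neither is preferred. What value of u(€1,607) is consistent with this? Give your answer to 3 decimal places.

0.875

The first gamble pins u(€1,250): it must equal 0.75·1 + 0.25·0 = 0.75.
Then u(€1,607) = 0.50·u(€2,000) + 0.50·u(€1,250) = 0.50·1.00 + 0.50·0.75 = 0.8750.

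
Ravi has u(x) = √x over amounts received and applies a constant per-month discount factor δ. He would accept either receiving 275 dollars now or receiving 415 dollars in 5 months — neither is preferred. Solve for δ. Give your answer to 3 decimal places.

Equating discounted utilities: u(275) = δ^5·u(415) ⇒ δ^5 = u(275)/u(415).
Since u(x) = √x, δ^5 = √(275/415) = 0.81403.
So δ = 0.81403^(1/5) ≈ 0.960.

δ ≈ 0.960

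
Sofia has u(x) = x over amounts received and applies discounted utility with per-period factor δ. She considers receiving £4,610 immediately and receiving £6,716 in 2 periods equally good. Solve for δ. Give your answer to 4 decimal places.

δ ≈ 0.8285

The payoff in 2 periods is discounted by δ^2, so u(4610) = δ^2·u(6716) and δ^2 = u(4610)/u(6716).
With u(x) = x: δ^2 = 4610/6716 = 0.68642.
So δ = 0.68642^(1/2) ≈ 0.8285.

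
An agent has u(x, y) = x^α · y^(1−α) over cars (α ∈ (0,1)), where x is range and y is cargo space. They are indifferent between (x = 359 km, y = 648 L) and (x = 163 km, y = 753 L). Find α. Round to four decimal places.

α ≈ 0.1598

Set the two utilities equal: 359^α·648^(1−α) = 163^α·753^(1−α).
Taking logs: α·ln 359 + (1−α)·ln 648 = α·ln 163 + (1−α)·ln 753, i.e. α·0.7895722 = (1−α)·0.1501745.
Thus α·(0.9397467) = 0.1501745, so α = 0.1501745/0.9397467 ≈ 0.1598.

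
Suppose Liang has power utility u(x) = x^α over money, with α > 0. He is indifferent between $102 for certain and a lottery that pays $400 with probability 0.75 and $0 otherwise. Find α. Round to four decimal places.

α ≈ 0.2105

The lottery's expected utility is 0.75·u(400) + 0.25·u(0) = 0.75·400^α (since u(0) = 0 for α > 0).
Setting u(102) equal to that: 102^α = 0.75·400^α ⇒ (102/400)^α = 0.75.
Take logs: α = ln 0.75 / ln(102/400) ≈ 0.210526.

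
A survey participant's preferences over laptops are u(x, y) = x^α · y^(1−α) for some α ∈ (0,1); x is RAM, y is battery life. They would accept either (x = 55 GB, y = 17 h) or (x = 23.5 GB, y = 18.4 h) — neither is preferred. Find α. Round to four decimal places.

α ≈ 0.0851

Set the two utilities equal: 55^α·17^(1−α) = 23.5^α·18.4^(1−α).
Taking logs: α·ln 55 + (1−α)·ln 17 = α·ln 23.5 + (1−α)·ln 18.4, i.e. α·0.8503328 = (1−α)·0.0791373.
With A = 0.8503328 and B = 0.0791373: α·A = (1−α)·B, so α = B/(A+B) = 0.0791373/0.9294701 ≈ 0.0851.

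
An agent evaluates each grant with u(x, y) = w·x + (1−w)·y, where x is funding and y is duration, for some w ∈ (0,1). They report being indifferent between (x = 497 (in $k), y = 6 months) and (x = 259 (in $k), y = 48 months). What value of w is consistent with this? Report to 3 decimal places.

u(497,6) = u(259,48) means w·497 + (1−w)·6 = w·259 + (1−w)·48.
Rearranging, 238·w − 42·(1−w) = 0.
So w/(1−w) = 42/238 = 0.1765, giving w = 42/(238+42) = 0.150.

w = 0.150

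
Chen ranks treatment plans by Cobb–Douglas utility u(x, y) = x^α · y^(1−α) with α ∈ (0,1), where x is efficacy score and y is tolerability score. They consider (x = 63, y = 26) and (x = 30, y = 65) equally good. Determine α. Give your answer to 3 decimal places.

α ≈ 0.553

The Cobb–Douglas utilities coincide, so 63^α·26^(1−α) = 30^α·65^(1−α).
Taking logs: α·ln 63 + (1−α)·ln 26 = α·ln 30 + (1−α)·ln 65, i.e. α·0.741937 = (1−α)·0.916291.
With A = 0.741937 and B = 0.916291: α·A = (1−α)·B, so α = B/(A+B) = 0.916291/1.658228 ≈ 0.553.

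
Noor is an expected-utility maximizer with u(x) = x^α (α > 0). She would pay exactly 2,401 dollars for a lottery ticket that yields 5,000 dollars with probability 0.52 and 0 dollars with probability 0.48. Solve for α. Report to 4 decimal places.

α ≈ 0.8915

EU(lottery) = 0.52·5000^α + 0.48·0 = 0.52·5000^α.
Indifference: 2401^α = 0.52·5000^α, so (2401/5000)^α = 0.52.
Take logs: α = ln 0.52 / ln(2401/5000) ≈ 0.891451.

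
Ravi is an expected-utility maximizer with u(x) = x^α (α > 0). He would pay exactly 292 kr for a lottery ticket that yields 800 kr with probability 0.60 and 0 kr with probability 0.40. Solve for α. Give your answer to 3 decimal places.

α ≈ 0.507

The lottery's expected utility is 0.60·u(800) + 0.40·u(0) = 0.60·800^α (since u(0) = 0 for α > 0).
Equating: 292^α = 0.60·800^α, i.e. 0.3650^α = 0.60.
α = ln(0.60) / ln(292/800) = -0.510826/-1.007858 ≈ 0.507.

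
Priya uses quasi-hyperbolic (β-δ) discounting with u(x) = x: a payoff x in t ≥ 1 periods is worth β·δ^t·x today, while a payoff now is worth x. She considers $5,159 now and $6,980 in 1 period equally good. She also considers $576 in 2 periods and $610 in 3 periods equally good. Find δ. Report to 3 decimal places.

δ ≈ 0.944

Both payoffs in the second observation are in the future, so β drops out: δ^2·576 = δ^3·610 ⇒ δ = 576/610 = 0.94426.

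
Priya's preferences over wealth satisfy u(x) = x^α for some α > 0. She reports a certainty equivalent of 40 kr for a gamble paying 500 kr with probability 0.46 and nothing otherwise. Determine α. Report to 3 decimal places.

Since u(0) = 0, the lottery's EU is 0.46·500^α.
Indifference: 40^α = 0.46·500^α, so (40/500)^α = 0.46.
Take logs: α = ln 0.46 / ln(40/500) ≈ 0.30745.

α ≈ 0.307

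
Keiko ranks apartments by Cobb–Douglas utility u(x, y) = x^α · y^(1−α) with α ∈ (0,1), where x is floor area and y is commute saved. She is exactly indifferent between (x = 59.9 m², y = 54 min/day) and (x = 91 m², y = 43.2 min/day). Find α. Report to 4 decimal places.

The Cobb–Douglas utilities coincide, so 59.9^α·54^(1−α) = 91^α·43.2^(1−α).
(59.9/91)^α = (43.2/54)^(1−α); take logs: α·ln(59.9/91) = (1−α)·ln(43.2/54), i.e. α·-0.4181830 = (1−α)·-0.2231436.
So α/(1−α) = (-0.2231436)/(-0.4181830) = 0.5336028, and α = 0.5336028/1.5336028 ≈ 0.3479.

α ≈ 0.3479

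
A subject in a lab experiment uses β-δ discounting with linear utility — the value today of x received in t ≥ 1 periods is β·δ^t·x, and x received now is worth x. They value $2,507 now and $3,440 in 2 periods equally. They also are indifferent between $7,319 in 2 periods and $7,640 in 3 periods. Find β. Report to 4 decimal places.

From the later pair, β·δ^2·7319 = β·δ^3·7640; dividing through, δ = 7319/7640 = 0.95798.
Now use the now-vs-future pair: 2507 = β·δ^2·3440 gives β = 2507/(0.91773·3440) ≈ 0.7941.

β ≈ 0.7941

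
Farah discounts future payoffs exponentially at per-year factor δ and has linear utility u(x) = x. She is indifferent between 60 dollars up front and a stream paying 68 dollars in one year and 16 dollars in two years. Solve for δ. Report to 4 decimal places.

δ ≈ 0.7500

The stream is worth 68δ + 16δ² today, so 68δ + 16δ² = 60.
Rearranged: 16δ² + 68δ − 60 = 0.
The positive root is δ = [−68 + √(68² + 4·16·60)] / (2·16) = (−68 + 92.000)/32 ≈ 0.7500.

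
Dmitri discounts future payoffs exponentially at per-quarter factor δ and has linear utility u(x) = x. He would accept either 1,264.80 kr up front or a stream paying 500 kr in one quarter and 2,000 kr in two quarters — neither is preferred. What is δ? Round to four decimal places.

δ ≈ 0.6800

Present value of the stream is 500·δ + 2000·δ². Indifference gives 500δ + 2000δ² = 1264.80.
So 2000δ² + 500δ − 1264.80 = 0.
The positive root is δ = [−500 + √(500² + 4·2000·1264.80)] / (2·2000) = (−500 + 3220.000)/4000 ≈ 0.6800.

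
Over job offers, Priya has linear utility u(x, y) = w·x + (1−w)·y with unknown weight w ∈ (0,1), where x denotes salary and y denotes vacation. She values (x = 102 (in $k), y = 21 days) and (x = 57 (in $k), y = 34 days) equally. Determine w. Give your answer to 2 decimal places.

w = 0.22

Equating utilities: w·102 + (1−w)·21 = w·57 + (1−w)·34.
w·(102−57) = (1−w)·(34−21), i.e. w·45 = (1−w)·13.
So w/(1−w) = 13/45 = 0.2889, giving w = 13/(45+13) = 0.22.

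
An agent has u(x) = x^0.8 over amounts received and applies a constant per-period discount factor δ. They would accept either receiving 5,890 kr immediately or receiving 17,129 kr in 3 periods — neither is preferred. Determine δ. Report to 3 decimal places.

δ ≈ 0.752

The payoff in 3 periods is discounted by δ^3, so u(5890) = δ^3·u(17129) and δ^3 = u(5890)/u(17129).
Since u(x) = x^0.8, δ^3 = (5890/17129)^0.8 = 0.34386^0.8 = 0.42570.
So δ = 0.42570^(1/3) ≈ 0.752.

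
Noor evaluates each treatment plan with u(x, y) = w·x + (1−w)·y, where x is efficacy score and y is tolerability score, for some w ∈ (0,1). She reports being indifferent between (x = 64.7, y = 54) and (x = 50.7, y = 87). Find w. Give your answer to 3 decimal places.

u(64.7,54) = u(50.7,87) means w·64.7 + (1−w)·54 = w·50.7 + (1−w)·87.
Rearranging, 14·w − 33·(1−w) = 0.
Hence w = 33/(14+33) = 33/47 = 0.702.

w = 0.702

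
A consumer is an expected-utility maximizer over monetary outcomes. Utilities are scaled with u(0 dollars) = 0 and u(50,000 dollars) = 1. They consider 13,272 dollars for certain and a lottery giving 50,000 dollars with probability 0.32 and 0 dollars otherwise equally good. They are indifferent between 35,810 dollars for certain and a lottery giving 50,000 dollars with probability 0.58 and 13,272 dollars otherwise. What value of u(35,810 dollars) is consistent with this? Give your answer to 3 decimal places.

0.714

First, u(13,272 dollars) = 0.32·u(50,000 dollars) + 0.68·u(0 dollars) = 0.32.
Then u(35,810 dollars) = 0.58·u(50,000 dollars) + 0.42·u(13,272 dollars) = 0.58·1.00 + 0.42·0.32 = 0.7144.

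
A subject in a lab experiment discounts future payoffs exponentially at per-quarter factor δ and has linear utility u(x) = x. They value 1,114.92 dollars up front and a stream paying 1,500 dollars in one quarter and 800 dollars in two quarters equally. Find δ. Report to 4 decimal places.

δ ≈ 0.5700

The stream is worth 1500δ + 800δ² today, so 1500δ + 800δ² = 1114.92.
Rearranged: 800δ² + 1500δ − 1114.92 = 0.
By the quadratic formula (taking the positive root), δ = (−1500 + √5817744.00) / 1600 ≈ 0.5700.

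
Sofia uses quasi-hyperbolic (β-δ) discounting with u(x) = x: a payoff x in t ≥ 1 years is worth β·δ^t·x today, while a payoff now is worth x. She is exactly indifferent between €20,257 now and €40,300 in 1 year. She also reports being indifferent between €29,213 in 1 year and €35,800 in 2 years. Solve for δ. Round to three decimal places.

The second indifference involves only future payoffs, so β cancels: β·δ^1·29213 = β·δ^2·35800, giving δ = 29213/35800 = 0.81601.

δ ≈ 0.816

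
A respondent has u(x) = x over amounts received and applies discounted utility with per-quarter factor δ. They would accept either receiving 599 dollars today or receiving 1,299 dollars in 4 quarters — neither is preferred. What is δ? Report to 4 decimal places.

δ ≈ 0.8241

The payoff in 4 quarters is discounted by δ^4, so u(599) = δ^4·u(1299) and δ^4 = u(599)/u(1299).
With u(x) = x: δ^4 = 599/1299 = 0.46112.
Hence δ = (0.46112)^(1/4) = 0.824052.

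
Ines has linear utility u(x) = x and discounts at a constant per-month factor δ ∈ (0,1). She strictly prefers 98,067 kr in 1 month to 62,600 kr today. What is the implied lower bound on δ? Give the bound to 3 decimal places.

Comparing present values: 62600 < δ·98067.
Dividing through by 98067 gives δ > 0.63834.

δ > 0.638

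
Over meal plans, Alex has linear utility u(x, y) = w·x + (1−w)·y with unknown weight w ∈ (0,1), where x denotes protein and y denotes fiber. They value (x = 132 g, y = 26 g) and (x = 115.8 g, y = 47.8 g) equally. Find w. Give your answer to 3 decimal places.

w = 0.574

Equating utilities: w·132 + (1−w)·26 = w·115.8 + (1−w)·47.8.
Collecting terms: w·16.2 = (1−w)·21.8.
Hence w = 21.8/(16.2+21.8) = 21.8/38 = 0.574.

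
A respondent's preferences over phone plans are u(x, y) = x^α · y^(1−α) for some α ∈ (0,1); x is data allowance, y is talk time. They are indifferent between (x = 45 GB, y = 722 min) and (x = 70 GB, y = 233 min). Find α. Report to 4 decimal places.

α ≈ 0.7191

The Cobb–Douglas utilities coincide, so 45^α·722^(1−α) = 70^α·233^(1−α).
Taking logs: α·ln 45 + (1−α)·ln 722 = α·ln 70 + (1−α)·ln 233, i.e. α·-0.4418328 = (1−α)·-1.1309867.
With A = -0.4418328 and B = -1.1309867: α·A = (1−α)·B, so α = B/(A+B) = -1.1309867/-1.5728195 ≈ 0.7191.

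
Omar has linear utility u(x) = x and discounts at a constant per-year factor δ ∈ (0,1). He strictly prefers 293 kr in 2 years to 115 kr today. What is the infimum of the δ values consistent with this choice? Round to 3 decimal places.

Comparing present values: 115 < δ^2·293.
Hence δ^2 > 115/293 = 0.39249, and x ↦ x^(1/2) is increasing on (0,∞).
δ > (115/293)^(1/2) ≈ 0.626.

δ > 0.626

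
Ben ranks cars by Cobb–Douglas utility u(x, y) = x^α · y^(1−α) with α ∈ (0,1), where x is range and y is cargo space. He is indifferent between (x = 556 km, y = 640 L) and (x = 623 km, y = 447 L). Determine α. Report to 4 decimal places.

α ≈ 0.7593

The Cobb–Douglas utilities coincide, so 556^α·640^(1−α) = 623^α·447^(1−α).
Taking logs: α·ln 556 + (1−α)·ln 640 = α·ln 623 + (1−α)·ln 447, i.e. α·-0.1137782 = (1−α)·-0.3589096.
Thus α·(-0.4726878) = -0.3589096, so α = -0.3589096/-0.4726878 ≈ 0.7593.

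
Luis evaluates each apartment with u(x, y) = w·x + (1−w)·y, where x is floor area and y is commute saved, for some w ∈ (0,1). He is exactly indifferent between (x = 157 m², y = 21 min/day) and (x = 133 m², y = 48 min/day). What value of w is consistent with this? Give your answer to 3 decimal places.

Equating utilities: w·157 + (1−w)·21 = w·133 + (1−w)·48.
Rearranging, 24·w − 27·(1−w) = 0.
Hence w = 27/(24+27) = 27/51 = 0.529.

w = 0.529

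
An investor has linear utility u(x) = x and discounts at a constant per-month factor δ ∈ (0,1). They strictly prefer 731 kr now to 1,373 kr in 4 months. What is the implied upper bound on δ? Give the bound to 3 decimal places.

δ < 0.854

The preference means 731 > δ^4·1373.
Dividing by 1373: δ^4 < 0.53241. Both sides are positive, so the 4th root keeps the direction.
δ < 0.53241^(1/4) = 0.854.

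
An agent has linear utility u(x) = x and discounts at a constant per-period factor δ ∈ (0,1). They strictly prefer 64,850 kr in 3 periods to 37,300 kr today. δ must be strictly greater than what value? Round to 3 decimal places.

δ > 0.832

The preference means 37300 < δ^3·64850.
So δ^3 > 37300/64850 = 0.57517; taking the cube root of both positive sides preserves the inequality.
δ > (37300/64850)^(1/3) ≈ 0.832.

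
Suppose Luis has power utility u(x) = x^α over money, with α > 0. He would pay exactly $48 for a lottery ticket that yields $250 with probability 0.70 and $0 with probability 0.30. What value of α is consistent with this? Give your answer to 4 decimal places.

The lottery's expected utility is 0.70·u(250) + 0.30·u(0) = 0.70·250^α (since u(0) = 0 for α > 0).
Equating: 48^α = 0.70·250^α, i.e. 0.1920^α = 0.70.
Take logs: α = ln 0.70 / ln(48/250) ≈ 0.216133.

α ≈ 0.2161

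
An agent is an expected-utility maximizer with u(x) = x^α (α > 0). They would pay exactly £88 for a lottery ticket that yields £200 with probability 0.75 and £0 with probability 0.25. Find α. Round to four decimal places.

α ≈ 0.3504

EU(lottery) = 0.75·200^α + 0.25·0 = 0.75·200^α.
Equating: 88^α = 0.75·200^α, i.e. 0.4400^α = 0.75.
Taking logs: α·ln(88/200) = ln(0.75), so α = -0.2876821 / -0.8209806 ≈ 0.3504.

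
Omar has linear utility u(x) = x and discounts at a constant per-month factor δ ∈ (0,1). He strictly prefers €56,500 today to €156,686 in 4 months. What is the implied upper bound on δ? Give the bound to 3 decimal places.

Comparing present values: 56500 > δ^4·156686.
So δ^4 < 56500/156686 = 0.36059; taking the 4th root of both positive sides preserves the inequality.
δ < (56500/156686)^(1/4) ≈ 0.775.

δ < 0.775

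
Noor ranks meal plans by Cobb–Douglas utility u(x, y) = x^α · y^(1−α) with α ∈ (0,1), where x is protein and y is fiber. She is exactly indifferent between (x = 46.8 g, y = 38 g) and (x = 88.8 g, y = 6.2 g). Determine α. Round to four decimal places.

The Cobb–Douglas utilities coincide, so 46.8^α·38^(1−α) = 88.8^α·6.2^(1−α).
Rearrange to (46.8/88.8)^α = (6.2/38)^(1−α) and take logs: α·-0.6405034 = (1−α)·-1.8130369.
With A = -0.6405034 and B = -1.8130369: α·A = (1−α)·B, so α = B/(A+B) = -1.8130369/-2.4535403 ≈ 0.7389.

α ≈ 0.7389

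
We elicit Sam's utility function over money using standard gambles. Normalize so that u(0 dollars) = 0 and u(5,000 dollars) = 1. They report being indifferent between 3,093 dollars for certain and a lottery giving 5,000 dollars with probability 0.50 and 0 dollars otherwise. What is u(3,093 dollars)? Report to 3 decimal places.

0.500

u(3,093 dollars) equals the lottery's expected utility: 0.50·1 + 0.50·0 = 0.50.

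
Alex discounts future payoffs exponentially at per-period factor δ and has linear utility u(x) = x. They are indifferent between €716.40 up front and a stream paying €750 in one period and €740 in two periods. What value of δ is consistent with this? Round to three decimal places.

δ ≈ 0.600

The stream is worth 750δ + 740δ² today, so 750δ + 740δ² = 716.40.
So 740δ² + 750δ − 716.40 = 0.
δ = (−750 + √(750² + 4·740·716.40)) / (2·740) = (−750 + √2683044.00) / 1480 ≈ 0.600.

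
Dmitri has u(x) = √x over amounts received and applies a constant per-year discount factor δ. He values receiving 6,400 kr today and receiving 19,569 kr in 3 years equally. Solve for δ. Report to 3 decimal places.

δ ≈ 0.830

Equating discounted utilities: u(6400) = δ^3·u(19569) ⇒ δ^3 = u(6400)/u(19569).
With u(x) = √x: δ^3 = √6400/√19569 = √(6400/19569) = 0.57188.
Hence δ = (0.57188)^(1/3) = 0.83005.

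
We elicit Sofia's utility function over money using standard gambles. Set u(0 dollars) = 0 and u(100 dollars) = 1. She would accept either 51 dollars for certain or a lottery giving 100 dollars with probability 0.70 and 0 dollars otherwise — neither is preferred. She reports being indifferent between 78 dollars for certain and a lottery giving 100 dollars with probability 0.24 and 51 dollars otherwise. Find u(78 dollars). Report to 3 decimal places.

From the first indifference, u(51 dollars) = 0.70·u(100 dollars) + 0.30·u(0 dollars) = 0.70·1 + 0.30·0 = 0.70.
Chaining: u(78 dollars) = 0.24·1.00 + 0.76·0.70 = 0.7720.

0.772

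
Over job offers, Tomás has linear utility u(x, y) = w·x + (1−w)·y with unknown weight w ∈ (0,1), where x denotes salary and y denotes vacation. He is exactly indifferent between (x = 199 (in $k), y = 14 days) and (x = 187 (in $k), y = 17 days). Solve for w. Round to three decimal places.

w = 0.200

Indifference: w·199 + (1−w)·14 = w·187 + (1−w)·17.
w·(199−187) = (1−w)·(17−14), i.e. w·12 = (1−w)·3.
The marginal rate of substitution is 3/12, so w = 3/(12+3) = 0.200.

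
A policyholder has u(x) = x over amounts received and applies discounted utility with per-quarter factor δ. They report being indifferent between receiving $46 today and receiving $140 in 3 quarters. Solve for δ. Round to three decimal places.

δ ≈ 0.690

Equating discounted utilities: u(46) = δ^3·u(140) ⇒ δ^3 = u(46)/u(140).
With u(x) = x: δ^3 = 46/140 = 0.32857.
Taking the cube root: δ = 0.32857^(1/3) ≈ 0.690.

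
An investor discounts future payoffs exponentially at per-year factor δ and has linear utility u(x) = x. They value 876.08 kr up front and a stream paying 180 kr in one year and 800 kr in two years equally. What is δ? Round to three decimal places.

δ ≈ 0.940

Equating present values: 876.08 = 180δ + 800δ².
That is, 800δ² + 180δ − 876.08 = 0, a quadratic in δ.
δ = (−180 + √(180² + 4·800·876.08)) / (2·800) = (−180 + √2835856.00) / 1600 ≈ 0.940.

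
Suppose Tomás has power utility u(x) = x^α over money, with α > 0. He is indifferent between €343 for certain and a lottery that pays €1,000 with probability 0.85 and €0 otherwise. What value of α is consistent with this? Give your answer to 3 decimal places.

Since u(0) = 0, the lottery's EU is 0.85·1000^α.
Equating: 343^α = 0.85·1000^α, i.e. 0.3430^α = 0.85.
Taking logs: α·ln(343/1000) = ln(0.85), so α = -0.162519 / -1.070025 ≈ 0.152.

α ≈ 0.152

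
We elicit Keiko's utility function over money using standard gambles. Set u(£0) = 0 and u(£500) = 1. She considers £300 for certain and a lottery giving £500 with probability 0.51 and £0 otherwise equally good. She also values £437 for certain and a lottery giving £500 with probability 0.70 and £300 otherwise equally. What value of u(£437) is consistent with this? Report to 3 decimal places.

First, u(£300) = 0.51·u(£500) + 0.49·u(£0) = 0.51.
Chaining: u(£437) = 0.70·1.00 + 0.30·0.51 = 0.8530.

0.853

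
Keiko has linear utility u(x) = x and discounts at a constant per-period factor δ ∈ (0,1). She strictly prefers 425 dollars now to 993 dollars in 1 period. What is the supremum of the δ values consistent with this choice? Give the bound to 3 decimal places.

Comparing present values: 425 > δ·993.
So δ < 425/993 = 0.42800.

δ < 0.428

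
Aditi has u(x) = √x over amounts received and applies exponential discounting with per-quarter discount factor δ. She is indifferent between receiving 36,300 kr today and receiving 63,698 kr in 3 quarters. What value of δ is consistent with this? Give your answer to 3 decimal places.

The payoff in 3 quarters is discounted by δ^3, so u(36300) = δ^3·u(63698) and δ^3 = u(36300)/u(63698).
With u(x) = √x: δ^3 = √36300/√63698 = √(36300/63698) = 0.75490.
So δ = 0.75490^(1/3) ≈ 0.911.

δ ≈ 0.911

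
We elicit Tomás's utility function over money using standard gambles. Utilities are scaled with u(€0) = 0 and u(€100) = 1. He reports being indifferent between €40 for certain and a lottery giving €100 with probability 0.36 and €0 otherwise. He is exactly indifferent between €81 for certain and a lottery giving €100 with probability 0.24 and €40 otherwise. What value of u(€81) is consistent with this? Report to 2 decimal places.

0.51

From the first indifference, u(€40) = 0.36·u(€100) + 0.64·u(€0) = 0.36·1 + 0.64·0 = 0.36.
Chaining: u(€81) = 0.24·1.00 + 0.76·0.36 = 0.5136.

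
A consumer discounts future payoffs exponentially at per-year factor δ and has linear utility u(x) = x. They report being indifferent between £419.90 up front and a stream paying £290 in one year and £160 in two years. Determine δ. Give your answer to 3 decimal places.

δ ≈ 0.950

Present value of the stream is 290·δ + 160·δ². Indifference gives 290δ + 160δ² = 419.90.
Rearranged: 160δ² + 290δ − 419.90 = 0.
δ = (−290 + √(290² + 4·160·419.90)) / (2·160) = (−290 + √352836.00) / 320 ≈ 0.950.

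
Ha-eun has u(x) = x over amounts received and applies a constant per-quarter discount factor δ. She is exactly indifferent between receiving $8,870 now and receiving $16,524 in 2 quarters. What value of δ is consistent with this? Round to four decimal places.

Indifference means u(8870) = δ^2 · u(16524), so δ^2 = u(8870)/u(16524).
With u(x) = x: δ^2 = 8870/16524 = 0.53679.
Hence δ = (0.53679)^(1/2) = 0.732663.

δ ≈ 0.7327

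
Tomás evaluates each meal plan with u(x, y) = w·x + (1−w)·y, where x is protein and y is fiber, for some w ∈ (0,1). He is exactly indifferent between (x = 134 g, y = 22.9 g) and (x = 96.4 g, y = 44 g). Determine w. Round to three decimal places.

Indifference: w·134 + (1−w)·22.9 = w·96.4 + (1−w)·44.
Collecting terms: w·37.6 = (1−w)·21.1.
Hence w = 21.1/(37.6+21.1) = 21.1/58.7 = 0.359.

w = 0.359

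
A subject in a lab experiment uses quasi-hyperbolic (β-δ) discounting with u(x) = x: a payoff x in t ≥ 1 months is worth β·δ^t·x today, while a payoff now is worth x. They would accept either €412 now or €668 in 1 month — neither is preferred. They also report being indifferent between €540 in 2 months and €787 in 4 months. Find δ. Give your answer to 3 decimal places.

δ ≈ 0.828

Both payoffs in the second observation are in the future, so β drops out: δ^2·540 = δ^4·787 ⇒ δ^2 = 540/787 = 0.68615, so δ = 0.82834.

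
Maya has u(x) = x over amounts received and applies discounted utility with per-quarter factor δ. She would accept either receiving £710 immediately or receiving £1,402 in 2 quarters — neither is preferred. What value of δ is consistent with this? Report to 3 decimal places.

δ ≈ 0.712

The payoff in 2 quarters is discounted by δ^2, so u(710) = δ^2·u(1402) and δ^2 = u(710)/u(1402).
With u(x) = x: δ^2 = 710/1402 = 0.50642.
Taking the square root: δ = 0.50642^(1/2) ≈ 0.712.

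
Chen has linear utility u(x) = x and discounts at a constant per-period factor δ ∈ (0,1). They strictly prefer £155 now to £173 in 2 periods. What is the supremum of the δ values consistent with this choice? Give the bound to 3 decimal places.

δ < 0.947

The preference means 155 > δ^2·173.
So δ^2 < 155/173 = 0.89595; taking the square root of both positive sides preserves the inequality.
δ < 0.89595^(1/2) = 0.947.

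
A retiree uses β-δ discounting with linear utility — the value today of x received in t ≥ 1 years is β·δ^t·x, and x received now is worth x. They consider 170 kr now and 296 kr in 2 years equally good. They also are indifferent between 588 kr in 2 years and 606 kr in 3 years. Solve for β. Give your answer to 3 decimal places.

β ≈ 0.610

The second indifference involves only future payoffs, so β cancels: β·δ^2·588 = β·δ^3·606, giving δ = 588/606 = 0.97030.
Now use the now-vs-future pair: 170 = β·δ^2·296 gives β = 170/(0.94148·296) ≈ 0.610.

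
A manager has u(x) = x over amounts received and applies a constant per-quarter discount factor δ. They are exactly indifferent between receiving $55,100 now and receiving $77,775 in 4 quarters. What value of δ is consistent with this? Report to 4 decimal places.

Equating discounted utilities: u(55100) = δ^4·u(77775) ⇒ δ^4 = u(55100)/u(77775).
With u(x) = x: δ^4 = 55100/77775 = 0.70845.
Taking the 4th root: δ = 0.70845^(1/4) ≈ 0.9174.

δ ≈ 0.9174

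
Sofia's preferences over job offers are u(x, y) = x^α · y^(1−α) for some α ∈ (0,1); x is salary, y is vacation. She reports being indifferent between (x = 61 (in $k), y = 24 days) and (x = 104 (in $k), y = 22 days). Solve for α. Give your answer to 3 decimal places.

α ≈ 0.140

Indifference: 61^α · 24^(1−α) = 104^α · 22^(1−α).
Rearrange to (61/104)^α = (22/24)^(1−α) and take logs: α·-0.533517 = (1−α)·-0.087011.
So α/(1−α) = (-0.087011)/(-0.533517) = 0.163089, and α = 0.163089/1.163089 ≈ 0.140.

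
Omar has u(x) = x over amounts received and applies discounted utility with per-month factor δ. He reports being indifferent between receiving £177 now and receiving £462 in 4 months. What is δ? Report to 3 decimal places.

Indifference means u(177) = δ^4 · u(462), so δ^4 = u(177)/u(462).
With u(x) = x: δ^4 = 177/462 = 0.38312.
Hence δ = (0.38312)^(1/4) = 0.78674.

δ ≈ 0.787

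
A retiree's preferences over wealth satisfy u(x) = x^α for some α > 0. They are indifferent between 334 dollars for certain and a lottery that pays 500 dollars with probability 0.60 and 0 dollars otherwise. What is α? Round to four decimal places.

The lottery's expected utility is 0.60·u(500) + 0.40·u(0) = 0.60·500^α (since u(0) = 0 for α > 0).
Equating: 334^α = 0.60·500^α, i.e. 0.6680^α = 0.60.
Taking logs: α·ln(334/500) = ln(0.60), so α = -0.5108256 / -0.4034671 ≈ 1.2661.

α ≈ 1.2661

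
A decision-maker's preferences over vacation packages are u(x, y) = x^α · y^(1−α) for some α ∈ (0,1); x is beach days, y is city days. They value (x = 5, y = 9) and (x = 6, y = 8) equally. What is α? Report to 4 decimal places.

α ≈ 0.3925

The Cobb–Douglas utilities coincide, so 5^α·9^(1−α) = 6^α·8^(1−α).
Taking logs: α·ln 5 + (1−α)·ln 9 = α·ln 6 + (1−α)·ln 8, i.e. α·-0.1823216 = (1−α)·-0.1177830.
So α/(1−α) = (-0.1177830)/(-0.1823216) = 0.6460178, and α = 0.6460178/1.6460178 ≈ 0.3925.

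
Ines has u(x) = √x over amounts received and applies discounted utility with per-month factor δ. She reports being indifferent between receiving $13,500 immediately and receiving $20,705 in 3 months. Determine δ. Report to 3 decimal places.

δ ≈ 0.931

Indifference means u(13500) = δ^3 · u(20705), so δ^3 = u(13500)/u(20705).
Since u(x) = √x, δ^3 = √(13500/20705) = 0.80748.
Taking the cube root: δ = 0.80748^(1/3) ≈ 0.931.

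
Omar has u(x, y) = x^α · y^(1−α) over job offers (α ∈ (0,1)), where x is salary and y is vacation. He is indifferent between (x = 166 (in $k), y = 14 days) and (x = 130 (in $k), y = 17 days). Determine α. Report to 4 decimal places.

α ≈ 0.4427

Set the two utilities equal: 166^α·14^(1−α) = 130^α·17^(1−α).
(166/130)^α = (17/14)^(1−α); take logs: α·ln(166/130) = (1−α)·ln(17/14), i.e. α·0.2444533 = (1−α)·0.1941560.
So α/(1−α) = (0.1941560)/(0.2444533) = 0.7942458, and α = 0.7942458/1.7942458 ≈ 0.4427.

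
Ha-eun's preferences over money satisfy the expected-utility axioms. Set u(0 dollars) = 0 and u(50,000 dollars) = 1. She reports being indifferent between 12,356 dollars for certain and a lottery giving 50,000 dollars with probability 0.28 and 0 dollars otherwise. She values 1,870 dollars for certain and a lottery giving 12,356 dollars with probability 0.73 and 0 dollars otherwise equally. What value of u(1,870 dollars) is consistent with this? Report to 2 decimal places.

From the first indifference, u(12,356 dollars) = 0.28·u(50,000 dollars) + 0.72·u(0 dollars) = 0.28·1 + 0.72·0 = 0.28.
Then u(1,870 dollars) = 0.73·u(12,356 dollars) + 0.27·u(0 dollars) = 0.73·0.28 + 0.27·0.00 = 0.2044.

0.20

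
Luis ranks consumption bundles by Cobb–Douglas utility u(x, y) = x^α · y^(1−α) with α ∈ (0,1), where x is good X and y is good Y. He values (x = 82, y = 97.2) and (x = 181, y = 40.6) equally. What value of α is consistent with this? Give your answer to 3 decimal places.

α ≈ 0.524

The Cobb–Douglas utilities coincide, so 82^α·97.2^(1−α) = 181^α·40.6^(1−α).
Taking logs: α·ln 82 + (1−α)·ln 97.2 = α·ln 181 + (1−α)·ln 40.6, i.e. α·-0.791778 = (1−α)·-0.873003.
Thus α·(-1.664781) = -0.873003, so α = -0.873003/-1.664781 ≈ 0.524.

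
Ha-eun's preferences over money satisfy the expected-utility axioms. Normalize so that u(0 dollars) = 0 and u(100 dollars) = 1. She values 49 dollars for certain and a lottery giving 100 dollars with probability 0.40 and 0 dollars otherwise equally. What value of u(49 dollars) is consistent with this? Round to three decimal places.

0.400

By the standard-gamble method, u(49 dollars) is just the indifference probability on the best outcome: 0.40.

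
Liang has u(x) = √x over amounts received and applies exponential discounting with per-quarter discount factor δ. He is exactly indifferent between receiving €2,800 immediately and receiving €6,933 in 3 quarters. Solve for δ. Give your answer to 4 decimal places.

δ ≈ 0.8598

Indifference means u(2800) = δ^3 · u(6933), so δ^3 = u(2800)/u(6933).
Since u(x) = √x, δ^3 = √(2800/6933) = 0.63550.
So δ = 0.63550^(1/3) ≈ 0.8598.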